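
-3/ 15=-1/ 5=-0.20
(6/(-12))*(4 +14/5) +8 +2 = 33/5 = 6.60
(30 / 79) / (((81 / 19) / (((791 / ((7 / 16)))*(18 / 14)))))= 207.06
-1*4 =-4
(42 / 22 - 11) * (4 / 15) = -80 / 33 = -2.42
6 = 6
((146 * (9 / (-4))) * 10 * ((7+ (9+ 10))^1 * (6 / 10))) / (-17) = 51246 / 17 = 3014.47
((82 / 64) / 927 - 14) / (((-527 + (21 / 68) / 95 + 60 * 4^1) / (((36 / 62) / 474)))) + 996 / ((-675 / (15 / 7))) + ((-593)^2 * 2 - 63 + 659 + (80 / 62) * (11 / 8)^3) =105339891273034810101 / 149653019440960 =703894.19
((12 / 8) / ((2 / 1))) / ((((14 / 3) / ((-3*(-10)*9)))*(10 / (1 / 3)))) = 81 / 56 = 1.45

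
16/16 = 1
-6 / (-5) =6 / 5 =1.20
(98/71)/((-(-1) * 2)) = 0.69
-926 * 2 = -1852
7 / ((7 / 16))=16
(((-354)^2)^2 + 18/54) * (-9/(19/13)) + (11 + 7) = -1837379682849/19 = -96704193834.16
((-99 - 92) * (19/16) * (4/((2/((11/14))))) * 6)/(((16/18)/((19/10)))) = -20478447/4480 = -4571.08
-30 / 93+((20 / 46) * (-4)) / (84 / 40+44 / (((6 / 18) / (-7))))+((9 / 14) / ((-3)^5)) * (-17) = -32622341 / 118316646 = -0.28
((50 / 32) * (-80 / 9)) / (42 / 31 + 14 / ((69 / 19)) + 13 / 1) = -89125 / 116853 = -0.76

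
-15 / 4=-3.75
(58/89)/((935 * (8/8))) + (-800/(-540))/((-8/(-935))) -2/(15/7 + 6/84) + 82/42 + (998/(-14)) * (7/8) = 436160410601/3900453480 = 111.82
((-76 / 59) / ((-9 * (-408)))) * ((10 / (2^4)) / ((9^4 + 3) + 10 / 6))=-0.00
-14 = -14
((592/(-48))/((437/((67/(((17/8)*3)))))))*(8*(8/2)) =-634624/66861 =-9.49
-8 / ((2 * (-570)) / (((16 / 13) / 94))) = 16 / 174135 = 0.00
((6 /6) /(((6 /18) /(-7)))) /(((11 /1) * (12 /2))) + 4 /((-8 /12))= -139 /22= -6.32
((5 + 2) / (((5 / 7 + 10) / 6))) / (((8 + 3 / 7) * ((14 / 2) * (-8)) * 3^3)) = -49 / 159300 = -0.00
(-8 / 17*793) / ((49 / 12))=-76128 / 833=-91.39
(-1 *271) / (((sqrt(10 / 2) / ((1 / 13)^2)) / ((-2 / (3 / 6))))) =1084 *sqrt(5) / 845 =2.87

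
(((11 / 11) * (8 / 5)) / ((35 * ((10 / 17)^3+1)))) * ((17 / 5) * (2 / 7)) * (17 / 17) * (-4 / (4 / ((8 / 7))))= -10690688 / 253519875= -0.04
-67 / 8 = -8.38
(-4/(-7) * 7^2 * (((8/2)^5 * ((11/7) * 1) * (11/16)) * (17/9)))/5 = 526592/45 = 11702.04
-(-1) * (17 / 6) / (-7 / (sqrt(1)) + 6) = -17 / 6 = -2.83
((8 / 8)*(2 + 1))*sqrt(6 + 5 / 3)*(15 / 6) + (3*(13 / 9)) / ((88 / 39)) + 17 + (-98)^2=5*sqrt(69) / 2 + 846817 / 88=9643.69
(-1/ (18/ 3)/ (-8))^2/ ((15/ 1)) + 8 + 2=345601/ 34560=10.00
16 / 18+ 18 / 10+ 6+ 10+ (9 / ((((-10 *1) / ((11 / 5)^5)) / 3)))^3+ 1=-739981573752630577697 / 274658203125000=-2694190.69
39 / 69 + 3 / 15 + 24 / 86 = 5164 / 4945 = 1.04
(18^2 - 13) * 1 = 311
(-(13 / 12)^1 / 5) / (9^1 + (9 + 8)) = -1 / 120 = -0.01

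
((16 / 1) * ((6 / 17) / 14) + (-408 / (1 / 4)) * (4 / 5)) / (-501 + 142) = 776592 / 213605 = 3.64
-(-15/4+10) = -6.25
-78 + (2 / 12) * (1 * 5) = -463 / 6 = -77.17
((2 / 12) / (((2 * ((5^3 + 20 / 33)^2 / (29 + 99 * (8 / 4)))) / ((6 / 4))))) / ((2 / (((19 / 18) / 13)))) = 521873 / 7147306400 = 0.00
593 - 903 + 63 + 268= 21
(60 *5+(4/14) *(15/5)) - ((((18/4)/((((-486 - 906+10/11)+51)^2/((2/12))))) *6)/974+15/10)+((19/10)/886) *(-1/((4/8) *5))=9823652706443108923/32815922686414700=299.36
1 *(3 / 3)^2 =1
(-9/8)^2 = 1.27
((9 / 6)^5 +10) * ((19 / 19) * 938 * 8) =264047 / 2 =132023.50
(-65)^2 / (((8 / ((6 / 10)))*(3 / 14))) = 5915 / 4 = 1478.75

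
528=528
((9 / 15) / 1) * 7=21 / 5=4.20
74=74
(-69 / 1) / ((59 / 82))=-5658 / 59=-95.90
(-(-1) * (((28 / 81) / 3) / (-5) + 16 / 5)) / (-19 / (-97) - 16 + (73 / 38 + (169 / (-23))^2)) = 1505318168 / 19003894947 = 0.08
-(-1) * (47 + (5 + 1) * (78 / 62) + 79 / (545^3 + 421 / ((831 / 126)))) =75825111679010 / 1390052301017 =54.55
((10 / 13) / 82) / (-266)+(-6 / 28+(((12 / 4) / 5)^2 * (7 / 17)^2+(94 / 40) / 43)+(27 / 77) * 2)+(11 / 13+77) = 76019367761193 / 969031363300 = 78.45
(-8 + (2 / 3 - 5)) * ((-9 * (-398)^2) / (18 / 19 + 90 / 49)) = 1364135647 / 216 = 6315442.81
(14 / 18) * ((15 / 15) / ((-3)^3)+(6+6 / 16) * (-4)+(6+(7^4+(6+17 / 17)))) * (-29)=-26182331 / 486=-53873.11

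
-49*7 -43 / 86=-687 / 2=-343.50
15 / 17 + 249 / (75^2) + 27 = 27.93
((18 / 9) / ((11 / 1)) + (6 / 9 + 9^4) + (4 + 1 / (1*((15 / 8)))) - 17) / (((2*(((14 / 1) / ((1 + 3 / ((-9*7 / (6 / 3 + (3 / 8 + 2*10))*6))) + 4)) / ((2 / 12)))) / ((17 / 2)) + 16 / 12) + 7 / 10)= 178603017552 / 167216467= 1068.09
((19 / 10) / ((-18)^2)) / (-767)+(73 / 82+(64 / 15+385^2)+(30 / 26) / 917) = 1065336449450921 / 7187042520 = 148230.16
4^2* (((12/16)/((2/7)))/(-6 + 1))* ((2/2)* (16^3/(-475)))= 172032/2375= 72.43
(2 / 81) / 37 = 2 / 2997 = 0.00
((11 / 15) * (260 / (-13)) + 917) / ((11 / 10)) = 820.30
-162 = -162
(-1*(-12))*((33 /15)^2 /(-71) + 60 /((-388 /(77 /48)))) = -2613501 /688700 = -3.79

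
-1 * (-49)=49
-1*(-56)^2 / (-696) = 392 / 87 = 4.51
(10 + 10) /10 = 2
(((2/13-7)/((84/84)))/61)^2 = 7921/628849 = 0.01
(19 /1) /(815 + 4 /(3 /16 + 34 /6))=5339 /229207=0.02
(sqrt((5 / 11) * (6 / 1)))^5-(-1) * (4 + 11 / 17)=79 / 17 + 900 * sqrt(330) / 1331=16.93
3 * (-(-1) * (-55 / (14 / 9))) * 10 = -7425 / 7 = -1060.71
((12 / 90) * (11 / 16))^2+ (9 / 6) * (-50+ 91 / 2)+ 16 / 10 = -74039 / 14400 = -5.14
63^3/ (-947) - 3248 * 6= -18705183/ 947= -19752.04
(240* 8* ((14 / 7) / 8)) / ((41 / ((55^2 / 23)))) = 1452000 / 943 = 1539.77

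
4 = 4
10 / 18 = 5 / 9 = 0.56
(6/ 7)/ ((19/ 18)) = 108/ 133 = 0.81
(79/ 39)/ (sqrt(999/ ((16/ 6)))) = 158 * sqrt(74)/ 12987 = 0.10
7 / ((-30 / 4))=-14 / 15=-0.93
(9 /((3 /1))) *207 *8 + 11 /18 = 89435 /18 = 4968.61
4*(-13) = -52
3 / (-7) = -3 / 7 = -0.43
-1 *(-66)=66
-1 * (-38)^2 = -1444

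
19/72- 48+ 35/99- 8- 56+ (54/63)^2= -110.65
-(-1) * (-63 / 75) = -21 / 25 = -0.84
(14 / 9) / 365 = 14 / 3285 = 0.00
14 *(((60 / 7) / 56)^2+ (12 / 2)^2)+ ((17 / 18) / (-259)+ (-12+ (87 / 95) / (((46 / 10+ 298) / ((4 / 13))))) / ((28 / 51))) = 1211419703080 / 2510876277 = 482.47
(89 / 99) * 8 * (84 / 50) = 9968 / 825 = 12.08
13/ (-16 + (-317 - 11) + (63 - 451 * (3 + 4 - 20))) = 13/ 5582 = 0.00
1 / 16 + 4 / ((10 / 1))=37 / 80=0.46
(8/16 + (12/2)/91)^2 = 10609/33124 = 0.32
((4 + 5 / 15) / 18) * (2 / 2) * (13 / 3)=169 / 162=1.04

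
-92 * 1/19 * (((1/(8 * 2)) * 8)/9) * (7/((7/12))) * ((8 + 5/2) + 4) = -2668/57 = -46.81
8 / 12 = 2 / 3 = 0.67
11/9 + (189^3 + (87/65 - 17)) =3949483918/585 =6751254.56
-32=-32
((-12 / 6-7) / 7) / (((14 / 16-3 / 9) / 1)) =-216 / 91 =-2.37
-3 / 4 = -0.75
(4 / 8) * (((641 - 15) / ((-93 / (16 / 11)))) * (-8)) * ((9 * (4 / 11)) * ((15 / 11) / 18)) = 400640 / 41261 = 9.71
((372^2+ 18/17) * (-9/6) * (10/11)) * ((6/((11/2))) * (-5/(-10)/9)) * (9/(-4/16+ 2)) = -58817.73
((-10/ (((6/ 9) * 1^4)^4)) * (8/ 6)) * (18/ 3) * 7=-2835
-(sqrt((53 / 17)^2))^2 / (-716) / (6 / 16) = 5618 / 155193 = 0.04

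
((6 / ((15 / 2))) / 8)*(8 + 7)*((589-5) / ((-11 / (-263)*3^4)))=76796 / 297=258.57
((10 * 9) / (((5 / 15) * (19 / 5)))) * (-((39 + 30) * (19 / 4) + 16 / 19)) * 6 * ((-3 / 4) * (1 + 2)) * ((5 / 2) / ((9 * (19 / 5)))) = 1264258125 / 54872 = 23040.13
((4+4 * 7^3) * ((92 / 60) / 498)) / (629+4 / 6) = 0.01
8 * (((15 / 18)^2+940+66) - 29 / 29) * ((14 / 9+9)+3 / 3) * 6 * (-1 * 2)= -30122560 / 27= -1115650.37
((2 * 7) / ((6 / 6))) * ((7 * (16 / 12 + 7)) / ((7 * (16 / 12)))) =175 / 2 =87.50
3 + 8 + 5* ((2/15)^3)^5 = 11.00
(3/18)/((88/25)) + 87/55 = 391/240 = 1.63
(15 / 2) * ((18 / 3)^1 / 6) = 15 / 2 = 7.50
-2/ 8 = -1/ 4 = -0.25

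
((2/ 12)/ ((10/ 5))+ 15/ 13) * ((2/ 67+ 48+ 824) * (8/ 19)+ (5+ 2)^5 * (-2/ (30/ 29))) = -118396409507/ 2978820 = -39746.08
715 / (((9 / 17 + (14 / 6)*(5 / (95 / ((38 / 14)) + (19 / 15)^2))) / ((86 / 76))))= 2152334470 / 2256231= 953.95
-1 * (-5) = 5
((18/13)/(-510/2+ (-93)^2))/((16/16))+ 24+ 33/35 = 15877356/636545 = 24.94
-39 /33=-13 /11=-1.18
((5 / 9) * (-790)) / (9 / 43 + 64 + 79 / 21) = -594475 / 92067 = -6.46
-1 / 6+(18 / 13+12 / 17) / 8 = 251 / 2652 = 0.09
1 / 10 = 0.10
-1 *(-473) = 473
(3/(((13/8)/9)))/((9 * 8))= 3/13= 0.23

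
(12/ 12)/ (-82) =-1/ 82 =-0.01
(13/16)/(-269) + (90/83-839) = -299331367/357232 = -837.92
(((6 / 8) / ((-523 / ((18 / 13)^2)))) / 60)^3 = -531441 / 5524019047812824000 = -0.00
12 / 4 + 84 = 87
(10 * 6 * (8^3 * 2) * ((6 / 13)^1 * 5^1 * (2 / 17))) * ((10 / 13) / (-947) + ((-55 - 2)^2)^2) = 479065847688806400 / 2720731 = 176079828431.70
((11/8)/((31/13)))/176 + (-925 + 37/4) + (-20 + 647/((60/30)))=-2429395/3968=-612.25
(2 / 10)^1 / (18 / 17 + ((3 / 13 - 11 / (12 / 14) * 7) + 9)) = -1326 / 527375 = -0.00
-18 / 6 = -3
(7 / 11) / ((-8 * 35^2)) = -1 / 15400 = -0.00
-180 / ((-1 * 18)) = 10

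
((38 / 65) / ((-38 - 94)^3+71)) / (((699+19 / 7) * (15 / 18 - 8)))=399 / 7893844477220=0.00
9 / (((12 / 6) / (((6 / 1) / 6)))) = 9 / 2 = 4.50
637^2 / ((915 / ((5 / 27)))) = 405769 / 4941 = 82.12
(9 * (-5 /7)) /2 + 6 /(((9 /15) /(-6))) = -885 /14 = -63.21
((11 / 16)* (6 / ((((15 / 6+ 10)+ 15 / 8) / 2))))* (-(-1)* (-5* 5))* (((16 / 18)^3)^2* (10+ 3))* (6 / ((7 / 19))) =-14244904960 / 9506889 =-1498.38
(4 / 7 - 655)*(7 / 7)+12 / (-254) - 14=-594275 / 889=-668.48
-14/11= -1.27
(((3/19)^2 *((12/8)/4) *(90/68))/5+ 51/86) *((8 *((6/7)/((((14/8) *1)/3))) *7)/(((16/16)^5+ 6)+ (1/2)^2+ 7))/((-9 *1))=-13409840/35097503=-0.38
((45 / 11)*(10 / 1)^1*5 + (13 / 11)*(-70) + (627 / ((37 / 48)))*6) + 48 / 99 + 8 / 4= 6110782 / 1221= 5004.74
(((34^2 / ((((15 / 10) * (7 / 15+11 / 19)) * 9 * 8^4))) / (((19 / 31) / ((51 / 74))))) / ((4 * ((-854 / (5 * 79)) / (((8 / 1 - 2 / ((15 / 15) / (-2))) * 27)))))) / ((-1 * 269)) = 8121557475 / 2593749889024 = 0.00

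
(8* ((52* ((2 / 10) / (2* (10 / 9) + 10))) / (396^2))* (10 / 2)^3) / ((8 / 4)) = 65 / 23958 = 0.00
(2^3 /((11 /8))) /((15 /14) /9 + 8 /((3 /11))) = 2688 /13607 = 0.20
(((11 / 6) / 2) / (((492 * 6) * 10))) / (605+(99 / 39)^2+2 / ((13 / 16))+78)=1859 / 41421991680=0.00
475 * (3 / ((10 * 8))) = 285 / 16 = 17.81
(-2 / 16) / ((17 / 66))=-33 / 68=-0.49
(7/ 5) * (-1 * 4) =-28/ 5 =-5.60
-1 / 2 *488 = -244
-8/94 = -4/47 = -0.09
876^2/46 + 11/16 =6139261/368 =16682.77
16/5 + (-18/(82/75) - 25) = -7844/205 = -38.26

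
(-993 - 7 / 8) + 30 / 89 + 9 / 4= -705797 / 712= -991.29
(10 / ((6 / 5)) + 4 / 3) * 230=6670 / 3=2223.33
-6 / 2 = -3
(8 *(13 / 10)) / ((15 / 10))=104 / 15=6.93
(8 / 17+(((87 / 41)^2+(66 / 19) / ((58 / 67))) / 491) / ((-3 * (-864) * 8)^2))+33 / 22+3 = 2753951143382662487 / 554049342451187712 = 4.97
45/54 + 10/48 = 25/24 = 1.04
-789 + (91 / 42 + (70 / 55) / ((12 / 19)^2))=-620645 / 792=-783.64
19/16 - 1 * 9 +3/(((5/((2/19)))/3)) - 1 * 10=-26787/1520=-17.62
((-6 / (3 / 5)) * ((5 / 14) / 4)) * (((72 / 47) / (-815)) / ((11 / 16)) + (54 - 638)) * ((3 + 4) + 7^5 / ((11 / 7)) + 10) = 36245244763240 / 6488867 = 5585758.62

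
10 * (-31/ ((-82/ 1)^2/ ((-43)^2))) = -286595/ 3362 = -85.25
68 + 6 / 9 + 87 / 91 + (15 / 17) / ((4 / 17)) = 80123 / 1092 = 73.37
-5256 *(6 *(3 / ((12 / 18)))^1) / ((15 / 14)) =-662256 / 5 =-132451.20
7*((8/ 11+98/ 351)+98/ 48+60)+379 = 25338569/ 30888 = 820.34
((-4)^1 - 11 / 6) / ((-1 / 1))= 35 / 6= 5.83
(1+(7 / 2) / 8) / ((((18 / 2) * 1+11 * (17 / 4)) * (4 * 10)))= 0.00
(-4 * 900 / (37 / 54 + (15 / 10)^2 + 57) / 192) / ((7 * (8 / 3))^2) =-18225 / 20299328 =-0.00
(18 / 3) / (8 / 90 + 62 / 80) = 2160 / 311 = 6.95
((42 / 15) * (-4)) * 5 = -56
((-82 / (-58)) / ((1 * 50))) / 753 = 41 / 1091850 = 0.00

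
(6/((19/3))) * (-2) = -36/19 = -1.89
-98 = -98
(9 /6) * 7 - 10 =1 /2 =0.50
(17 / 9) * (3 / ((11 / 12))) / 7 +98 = 7614 / 77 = 98.88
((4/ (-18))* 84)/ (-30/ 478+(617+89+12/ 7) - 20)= -93688/ 3451323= -0.03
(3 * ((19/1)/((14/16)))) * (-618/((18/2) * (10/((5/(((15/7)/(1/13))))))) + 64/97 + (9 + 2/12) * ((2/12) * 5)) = 20315902/44135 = 460.31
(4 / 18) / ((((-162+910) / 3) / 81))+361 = 135041 / 374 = 361.07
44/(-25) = -44/25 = -1.76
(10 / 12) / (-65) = -1 / 78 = -0.01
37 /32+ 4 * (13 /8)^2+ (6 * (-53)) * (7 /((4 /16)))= -284553 /32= -8892.28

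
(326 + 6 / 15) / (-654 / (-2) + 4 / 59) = 96288 / 96485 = 1.00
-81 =-81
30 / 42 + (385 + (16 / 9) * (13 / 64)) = 97291 / 252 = 386.08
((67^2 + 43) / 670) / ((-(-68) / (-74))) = -41921 / 5695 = -7.36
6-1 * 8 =-2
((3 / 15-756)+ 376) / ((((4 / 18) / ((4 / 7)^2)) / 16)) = -2187648 / 245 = -8929.18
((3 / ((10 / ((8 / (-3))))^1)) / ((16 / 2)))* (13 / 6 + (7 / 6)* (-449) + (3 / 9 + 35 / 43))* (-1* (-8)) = 268588 / 645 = 416.42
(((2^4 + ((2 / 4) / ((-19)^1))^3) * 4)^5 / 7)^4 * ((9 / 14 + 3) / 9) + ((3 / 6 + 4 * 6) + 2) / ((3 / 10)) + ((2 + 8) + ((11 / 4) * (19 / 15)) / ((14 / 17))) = 224076884339430696888360500000000.00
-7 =-7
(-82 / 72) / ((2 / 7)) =-287 / 72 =-3.99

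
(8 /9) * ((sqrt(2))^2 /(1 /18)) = 32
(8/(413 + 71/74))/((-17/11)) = -6512/520761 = -0.01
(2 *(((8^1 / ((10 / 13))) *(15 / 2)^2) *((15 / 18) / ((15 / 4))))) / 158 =130 / 79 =1.65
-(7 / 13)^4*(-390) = 72030 / 2197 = 32.79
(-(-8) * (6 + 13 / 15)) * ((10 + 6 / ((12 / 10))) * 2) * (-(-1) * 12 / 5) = 19776 / 5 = 3955.20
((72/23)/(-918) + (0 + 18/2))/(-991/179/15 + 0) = -9444935/387481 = -24.38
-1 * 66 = -66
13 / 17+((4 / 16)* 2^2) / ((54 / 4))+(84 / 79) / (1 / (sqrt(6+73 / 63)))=385 / 459+4* sqrt(3157) / 79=3.68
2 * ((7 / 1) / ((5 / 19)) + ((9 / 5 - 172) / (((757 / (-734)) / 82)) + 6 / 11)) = 27119.01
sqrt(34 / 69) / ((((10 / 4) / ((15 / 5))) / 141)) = 282 * sqrt(2346) / 115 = 118.77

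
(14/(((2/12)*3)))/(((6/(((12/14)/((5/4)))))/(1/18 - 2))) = -56/9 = -6.22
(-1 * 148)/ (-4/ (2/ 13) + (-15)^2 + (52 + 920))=-0.13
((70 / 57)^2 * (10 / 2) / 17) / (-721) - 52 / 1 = -295831448 / 5688999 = -52.00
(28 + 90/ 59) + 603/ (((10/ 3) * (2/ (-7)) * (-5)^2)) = 123883/ 29500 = 4.20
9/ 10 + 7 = 79/ 10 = 7.90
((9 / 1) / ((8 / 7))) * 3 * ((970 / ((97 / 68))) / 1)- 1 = 16064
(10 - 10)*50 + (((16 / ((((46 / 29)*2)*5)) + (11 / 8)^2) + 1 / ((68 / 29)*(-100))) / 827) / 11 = 0.00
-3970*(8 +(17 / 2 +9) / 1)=-101235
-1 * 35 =-35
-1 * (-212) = 212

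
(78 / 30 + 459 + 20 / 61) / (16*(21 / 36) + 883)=422664 / 816485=0.52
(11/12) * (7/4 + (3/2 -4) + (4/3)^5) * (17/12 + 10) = 5074069/139968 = 36.25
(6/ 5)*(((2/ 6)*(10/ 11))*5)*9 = 180/ 11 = 16.36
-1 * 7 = -7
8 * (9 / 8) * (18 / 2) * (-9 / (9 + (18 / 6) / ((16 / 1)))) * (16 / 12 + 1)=-1296 / 7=-185.14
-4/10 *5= -2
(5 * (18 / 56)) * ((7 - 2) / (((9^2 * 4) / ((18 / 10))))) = 5 / 112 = 0.04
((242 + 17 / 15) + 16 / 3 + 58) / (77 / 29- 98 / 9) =-399939 / 10745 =-37.22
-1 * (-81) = 81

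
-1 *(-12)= 12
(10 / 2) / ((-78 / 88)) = -220 / 39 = -5.64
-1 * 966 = -966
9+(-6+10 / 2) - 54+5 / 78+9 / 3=-3349 / 78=-42.94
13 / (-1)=-13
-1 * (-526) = 526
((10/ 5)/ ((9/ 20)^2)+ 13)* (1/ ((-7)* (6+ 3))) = -1853/ 5103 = -0.36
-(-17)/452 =17/452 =0.04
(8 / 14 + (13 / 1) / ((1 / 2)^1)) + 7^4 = 16993 / 7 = 2427.57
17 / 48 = 0.35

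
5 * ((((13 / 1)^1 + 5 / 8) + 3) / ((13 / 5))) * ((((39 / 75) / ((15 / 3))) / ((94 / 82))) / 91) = 779 / 24440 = 0.03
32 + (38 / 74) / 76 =32.01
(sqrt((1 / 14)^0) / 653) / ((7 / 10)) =0.00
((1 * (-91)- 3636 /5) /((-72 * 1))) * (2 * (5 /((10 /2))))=4091 /180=22.73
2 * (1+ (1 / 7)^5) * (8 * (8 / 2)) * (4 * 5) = 21514240 / 16807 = 1280.08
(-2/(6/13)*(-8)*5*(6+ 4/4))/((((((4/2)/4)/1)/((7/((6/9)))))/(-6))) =-152880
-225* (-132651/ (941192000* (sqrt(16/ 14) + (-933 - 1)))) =-557532153/ 16421068254080 - 1193859* sqrt(14)/ 114947477778560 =-0.00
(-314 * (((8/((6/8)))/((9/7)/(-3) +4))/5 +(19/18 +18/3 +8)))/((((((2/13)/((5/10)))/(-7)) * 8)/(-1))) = -503173853/36000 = -13977.05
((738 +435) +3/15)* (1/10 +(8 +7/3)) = 918029/75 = 12240.39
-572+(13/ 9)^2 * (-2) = -46670/ 81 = -576.17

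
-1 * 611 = -611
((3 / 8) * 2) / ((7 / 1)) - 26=-725 / 28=-25.89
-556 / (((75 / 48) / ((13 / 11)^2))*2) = -751712 / 3025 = -248.50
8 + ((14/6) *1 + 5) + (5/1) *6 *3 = 316/3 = 105.33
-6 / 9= -0.67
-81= -81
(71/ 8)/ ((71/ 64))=8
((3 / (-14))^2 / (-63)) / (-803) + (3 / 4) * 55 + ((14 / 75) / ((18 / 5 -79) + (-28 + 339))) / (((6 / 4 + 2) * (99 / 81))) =66919220353 / 1622276810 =41.25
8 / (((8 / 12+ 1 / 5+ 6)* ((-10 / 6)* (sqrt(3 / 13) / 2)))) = -48* sqrt(39) / 103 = -2.91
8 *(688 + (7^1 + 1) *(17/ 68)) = 5520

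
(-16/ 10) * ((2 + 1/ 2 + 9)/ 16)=-23/ 20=-1.15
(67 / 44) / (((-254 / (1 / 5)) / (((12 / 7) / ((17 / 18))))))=-1809 / 831215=-0.00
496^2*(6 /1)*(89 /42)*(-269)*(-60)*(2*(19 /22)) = 6714450723840 /77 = 87200658751.17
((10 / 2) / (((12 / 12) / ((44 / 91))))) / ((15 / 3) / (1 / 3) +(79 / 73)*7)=0.11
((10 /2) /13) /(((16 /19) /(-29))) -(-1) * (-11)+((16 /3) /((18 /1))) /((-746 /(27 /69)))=-129792523 /5353296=-24.25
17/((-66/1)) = -17/66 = -0.26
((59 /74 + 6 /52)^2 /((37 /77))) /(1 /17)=252271789 /8560357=29.47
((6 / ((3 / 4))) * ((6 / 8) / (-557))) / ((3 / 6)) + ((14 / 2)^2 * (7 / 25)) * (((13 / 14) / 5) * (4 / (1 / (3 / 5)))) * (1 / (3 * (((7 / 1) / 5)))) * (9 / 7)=128838 / 69625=1.85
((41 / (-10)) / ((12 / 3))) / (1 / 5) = -41 / 8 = -5.12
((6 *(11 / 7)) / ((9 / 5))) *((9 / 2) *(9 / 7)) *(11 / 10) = 3267 / 98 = 33.34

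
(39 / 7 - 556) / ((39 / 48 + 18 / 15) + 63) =-308240 / 36407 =-8.47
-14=-14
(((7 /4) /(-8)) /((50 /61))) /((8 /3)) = -1281 /12800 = -0.10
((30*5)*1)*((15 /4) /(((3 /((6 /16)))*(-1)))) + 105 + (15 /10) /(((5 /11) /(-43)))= -8577 /80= -107.21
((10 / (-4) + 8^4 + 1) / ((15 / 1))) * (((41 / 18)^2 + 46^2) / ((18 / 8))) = 1125602617 / 4374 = 257339.42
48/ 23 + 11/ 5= 4.29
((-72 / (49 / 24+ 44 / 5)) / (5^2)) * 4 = -6912 / 6505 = -1.06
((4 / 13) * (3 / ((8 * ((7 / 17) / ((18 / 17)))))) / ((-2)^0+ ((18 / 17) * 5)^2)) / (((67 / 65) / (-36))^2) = 3286623600 / 263607547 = 12.47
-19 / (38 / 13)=-13 / 2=-6.50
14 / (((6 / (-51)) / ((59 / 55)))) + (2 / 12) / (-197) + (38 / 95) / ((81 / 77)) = -223402243 / 1755270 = -127.28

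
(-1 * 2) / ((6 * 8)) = -1 / 24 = -0.04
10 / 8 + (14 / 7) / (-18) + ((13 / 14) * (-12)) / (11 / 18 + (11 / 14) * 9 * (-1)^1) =41959 / 14652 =2.86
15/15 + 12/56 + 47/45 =1423/630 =2.26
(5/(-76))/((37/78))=-195/1406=-0.14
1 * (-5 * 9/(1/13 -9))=585/116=5.04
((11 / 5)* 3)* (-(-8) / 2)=132 / 5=26.40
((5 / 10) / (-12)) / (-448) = 1 / 10752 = 0.00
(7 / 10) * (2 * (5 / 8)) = 7 / 8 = 0.88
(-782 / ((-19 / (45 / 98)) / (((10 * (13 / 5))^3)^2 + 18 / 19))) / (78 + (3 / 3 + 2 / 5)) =516360444061950 / 7022533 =73529087.59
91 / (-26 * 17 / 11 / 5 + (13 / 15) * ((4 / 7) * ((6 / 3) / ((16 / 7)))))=-2310 / 193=-11.97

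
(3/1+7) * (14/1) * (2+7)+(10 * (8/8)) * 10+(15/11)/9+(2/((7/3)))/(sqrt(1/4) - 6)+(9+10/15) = 105464/77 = 1369.66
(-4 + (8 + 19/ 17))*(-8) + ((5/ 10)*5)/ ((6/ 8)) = -1918/ 51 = -37.61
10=10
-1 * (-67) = 67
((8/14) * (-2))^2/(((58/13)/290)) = 4160/49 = 84.90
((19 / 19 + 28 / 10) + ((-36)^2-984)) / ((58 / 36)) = 196.01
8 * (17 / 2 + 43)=412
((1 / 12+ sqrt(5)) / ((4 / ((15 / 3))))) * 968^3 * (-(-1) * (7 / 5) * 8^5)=13003314429952 / 3+ 52013257719808 * sqrt(5)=120639618136023.73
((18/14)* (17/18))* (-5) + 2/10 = -5.87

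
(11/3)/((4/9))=8.25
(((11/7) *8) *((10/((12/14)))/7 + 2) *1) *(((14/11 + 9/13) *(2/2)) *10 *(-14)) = -494560/39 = -12681.03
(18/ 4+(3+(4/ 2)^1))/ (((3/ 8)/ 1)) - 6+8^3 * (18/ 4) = 2323.33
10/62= 5/31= 0.16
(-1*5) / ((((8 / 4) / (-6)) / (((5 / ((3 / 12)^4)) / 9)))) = 6400 / 3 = 2133.33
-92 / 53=-1.74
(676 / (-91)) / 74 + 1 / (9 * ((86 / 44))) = -4364 / 100233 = -0.04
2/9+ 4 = 38/9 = 4.22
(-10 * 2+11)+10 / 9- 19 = -242 / 9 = -26.89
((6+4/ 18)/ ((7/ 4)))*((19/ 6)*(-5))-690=-20150/ 27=-746.30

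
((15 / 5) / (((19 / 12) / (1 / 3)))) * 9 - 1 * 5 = 0.68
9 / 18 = 1 / 2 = 0.50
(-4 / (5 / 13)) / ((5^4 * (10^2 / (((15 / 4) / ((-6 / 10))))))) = 13 / 12500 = 0.00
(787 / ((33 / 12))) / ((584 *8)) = 787 / 12848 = 0.06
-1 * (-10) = 10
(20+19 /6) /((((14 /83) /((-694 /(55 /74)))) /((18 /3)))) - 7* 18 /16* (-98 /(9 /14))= -591569787 /770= -768272.45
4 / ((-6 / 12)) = -8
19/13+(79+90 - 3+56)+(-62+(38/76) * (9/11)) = 46295/286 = 161.87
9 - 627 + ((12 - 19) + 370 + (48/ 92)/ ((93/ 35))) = -181675/ 713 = -254.80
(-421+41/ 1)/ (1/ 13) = -4940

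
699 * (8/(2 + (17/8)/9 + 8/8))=1728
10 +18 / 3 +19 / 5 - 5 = 74 / 5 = 14.80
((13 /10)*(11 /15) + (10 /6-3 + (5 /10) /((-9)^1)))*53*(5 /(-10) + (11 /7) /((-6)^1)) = 11872 /675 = 17.59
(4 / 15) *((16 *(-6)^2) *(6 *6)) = 27648 / 5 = 5529.60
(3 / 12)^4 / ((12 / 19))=19 / 3072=0.01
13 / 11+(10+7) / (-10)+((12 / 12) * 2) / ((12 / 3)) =-1 / 55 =-0.02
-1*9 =-9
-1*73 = -73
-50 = -50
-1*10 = -10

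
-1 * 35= -35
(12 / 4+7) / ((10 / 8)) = 8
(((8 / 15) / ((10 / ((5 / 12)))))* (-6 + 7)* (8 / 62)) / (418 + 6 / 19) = 19 / 2771865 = 0.00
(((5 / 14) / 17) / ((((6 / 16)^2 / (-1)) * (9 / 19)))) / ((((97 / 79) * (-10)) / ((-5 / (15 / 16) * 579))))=-74161408 / 934983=-79.32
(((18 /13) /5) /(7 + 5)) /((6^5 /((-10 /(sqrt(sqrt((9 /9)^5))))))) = -1 /33696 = -0.00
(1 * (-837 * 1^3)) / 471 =-279 / 157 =-1.78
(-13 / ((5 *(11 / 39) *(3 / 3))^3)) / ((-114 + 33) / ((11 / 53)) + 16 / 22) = 771147 / 64810625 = 0.01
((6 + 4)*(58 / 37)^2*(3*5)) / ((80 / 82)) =517215 / 1369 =377.80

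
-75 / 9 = -25 / 3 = -8.33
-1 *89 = -89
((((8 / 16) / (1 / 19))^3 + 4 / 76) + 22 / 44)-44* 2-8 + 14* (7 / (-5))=564169 / 760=742.33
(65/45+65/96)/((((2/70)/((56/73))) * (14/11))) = 44.76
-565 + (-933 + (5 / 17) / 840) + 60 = -4106927 / 2856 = -1438.00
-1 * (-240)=240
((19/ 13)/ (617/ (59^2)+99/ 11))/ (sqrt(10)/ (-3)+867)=198417* sqrt(10)/ 2809570291918+516082617/ 2809570291918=0.00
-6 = -6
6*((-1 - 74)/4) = -225/2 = -112.50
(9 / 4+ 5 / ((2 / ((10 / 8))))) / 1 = 43 / 8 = 5.38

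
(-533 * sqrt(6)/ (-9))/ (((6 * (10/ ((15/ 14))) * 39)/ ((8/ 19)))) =41 * sqrt(6)/ 3591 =0.03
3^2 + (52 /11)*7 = 463 /11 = 42.09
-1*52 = -52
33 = 33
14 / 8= 7 / 4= 1.75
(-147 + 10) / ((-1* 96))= 137 / 96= 1.43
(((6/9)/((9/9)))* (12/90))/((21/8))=32/945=0.03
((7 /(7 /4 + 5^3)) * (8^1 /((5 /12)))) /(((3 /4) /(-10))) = -7168 /507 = -14.14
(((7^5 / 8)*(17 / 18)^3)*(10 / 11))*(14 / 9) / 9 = 2890047685 / 10392624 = 278.09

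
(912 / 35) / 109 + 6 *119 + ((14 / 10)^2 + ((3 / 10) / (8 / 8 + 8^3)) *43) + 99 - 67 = 4881152819 / 6523650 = 748.22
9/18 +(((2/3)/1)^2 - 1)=-1/18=-0.06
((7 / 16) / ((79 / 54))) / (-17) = -189 / 10744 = -0.02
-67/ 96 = -0.70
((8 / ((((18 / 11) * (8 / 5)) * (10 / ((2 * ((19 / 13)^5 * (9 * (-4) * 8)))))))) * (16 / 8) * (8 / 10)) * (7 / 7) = -3486347392 / 1856465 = -1877.95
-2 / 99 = -0.02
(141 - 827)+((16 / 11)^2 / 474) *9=-6557090 / 9559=-685.96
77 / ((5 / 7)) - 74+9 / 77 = 13058 / 385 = 33.92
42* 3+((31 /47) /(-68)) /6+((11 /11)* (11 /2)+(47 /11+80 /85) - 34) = 21665719 /210936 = 102.71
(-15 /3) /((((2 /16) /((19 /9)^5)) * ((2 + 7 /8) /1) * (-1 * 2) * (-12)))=-99043960 /4074381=-24.31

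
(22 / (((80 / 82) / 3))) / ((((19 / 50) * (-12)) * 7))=-2255 / 1064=-2.12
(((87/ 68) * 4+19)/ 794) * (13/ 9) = 2665/ 60741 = 0.04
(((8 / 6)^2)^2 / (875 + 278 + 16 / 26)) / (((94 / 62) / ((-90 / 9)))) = -1031680 / 57093579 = -0.02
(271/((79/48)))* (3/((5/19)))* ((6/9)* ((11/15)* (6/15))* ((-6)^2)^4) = 6088433319936/9875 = 616550209.61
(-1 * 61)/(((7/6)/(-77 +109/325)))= 9119256/2275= 4008.46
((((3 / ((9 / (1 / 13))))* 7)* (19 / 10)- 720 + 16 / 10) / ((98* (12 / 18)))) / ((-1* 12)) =280043 / 305760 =0.92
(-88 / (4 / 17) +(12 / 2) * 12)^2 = 91204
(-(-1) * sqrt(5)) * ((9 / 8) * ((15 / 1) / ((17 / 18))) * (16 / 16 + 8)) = 10935 * sqrt(5) / 68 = 359.58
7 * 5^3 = 875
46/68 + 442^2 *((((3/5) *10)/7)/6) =6642537/238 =27909.82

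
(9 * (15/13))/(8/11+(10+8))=1485/2678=0.55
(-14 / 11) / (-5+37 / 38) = 532 / 1683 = 0.32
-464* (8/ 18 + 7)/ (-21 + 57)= -7772/ 81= -95.95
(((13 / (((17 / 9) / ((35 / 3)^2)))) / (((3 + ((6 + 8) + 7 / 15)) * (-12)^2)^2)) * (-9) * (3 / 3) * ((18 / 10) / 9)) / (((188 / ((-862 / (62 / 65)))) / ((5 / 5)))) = 2230694375 / 1741049073664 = 0.00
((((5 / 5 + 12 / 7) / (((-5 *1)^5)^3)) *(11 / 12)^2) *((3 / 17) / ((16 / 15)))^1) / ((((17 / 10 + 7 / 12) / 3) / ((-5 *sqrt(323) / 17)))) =20691 *sqrt(323) / 4330484375000000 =0.00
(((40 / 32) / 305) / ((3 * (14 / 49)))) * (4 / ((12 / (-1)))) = -7 / 4392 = -0.00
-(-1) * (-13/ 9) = -13/ 9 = -1.44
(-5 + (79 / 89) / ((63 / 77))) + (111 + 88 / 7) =670913 / 5607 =119.66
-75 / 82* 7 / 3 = -175 / 82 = -2.13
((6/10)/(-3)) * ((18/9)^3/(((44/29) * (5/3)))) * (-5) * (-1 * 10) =-348/11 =-31.64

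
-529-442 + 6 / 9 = -2911 / 3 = -970.33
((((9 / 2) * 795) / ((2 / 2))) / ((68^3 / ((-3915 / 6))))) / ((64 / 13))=-1.51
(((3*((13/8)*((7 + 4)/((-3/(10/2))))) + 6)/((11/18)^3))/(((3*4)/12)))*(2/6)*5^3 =-20260125/1331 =-15221.73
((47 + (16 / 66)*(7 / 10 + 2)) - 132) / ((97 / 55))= -4639 / 97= -47.82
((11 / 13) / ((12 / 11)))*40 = 1210 / 39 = 31.03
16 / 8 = 2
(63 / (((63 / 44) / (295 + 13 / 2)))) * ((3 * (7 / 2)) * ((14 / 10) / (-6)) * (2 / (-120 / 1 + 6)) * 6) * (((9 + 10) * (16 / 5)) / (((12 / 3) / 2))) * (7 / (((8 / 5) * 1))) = 2275119 / 5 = 455023.80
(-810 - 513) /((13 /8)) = -10584 /13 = -814.15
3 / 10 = 0.30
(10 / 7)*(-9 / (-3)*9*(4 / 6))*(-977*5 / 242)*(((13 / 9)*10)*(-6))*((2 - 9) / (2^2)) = -9525750 / 121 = -78725.21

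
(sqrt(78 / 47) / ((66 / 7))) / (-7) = -sqrt(3666) / 3102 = -0.02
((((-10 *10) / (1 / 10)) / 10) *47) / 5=-940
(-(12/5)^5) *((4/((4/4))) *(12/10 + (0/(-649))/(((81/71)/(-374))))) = -5971968/15625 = -382.21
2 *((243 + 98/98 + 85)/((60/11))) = 3619/30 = 120.63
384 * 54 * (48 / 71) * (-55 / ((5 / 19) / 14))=-2912329728 / 71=-41018728.56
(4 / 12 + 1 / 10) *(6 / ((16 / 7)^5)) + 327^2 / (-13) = -560613075137 / 68157440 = -8225.27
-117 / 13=-9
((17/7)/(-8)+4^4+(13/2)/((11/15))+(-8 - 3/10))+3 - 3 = 789281/3080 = 256.26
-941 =-941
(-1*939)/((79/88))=-82632/79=-1045.97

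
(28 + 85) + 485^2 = 235338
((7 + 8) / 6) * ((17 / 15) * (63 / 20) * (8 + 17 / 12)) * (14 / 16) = 94129 / 1280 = 73.54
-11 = -11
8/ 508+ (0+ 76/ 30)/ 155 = 9476/ 295275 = 0.03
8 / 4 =2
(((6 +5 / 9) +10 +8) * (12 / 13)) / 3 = 68 / 9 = 7.56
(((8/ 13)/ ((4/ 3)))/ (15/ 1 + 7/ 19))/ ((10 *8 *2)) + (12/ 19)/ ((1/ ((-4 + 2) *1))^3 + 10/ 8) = 9721009/ 17309760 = 0.56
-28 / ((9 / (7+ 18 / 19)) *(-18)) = 2114 / 1539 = 1.37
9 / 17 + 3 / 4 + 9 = 699 / 68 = 10.28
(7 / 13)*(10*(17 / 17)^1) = 70 / 13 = 5.38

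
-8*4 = -32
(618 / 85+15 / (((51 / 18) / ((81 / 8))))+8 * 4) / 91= 347 / 340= 1.02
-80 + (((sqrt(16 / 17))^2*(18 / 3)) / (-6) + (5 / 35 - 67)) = -17588 / 119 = -147.80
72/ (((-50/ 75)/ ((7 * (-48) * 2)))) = 72576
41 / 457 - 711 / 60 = -107489 / 9140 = -11.76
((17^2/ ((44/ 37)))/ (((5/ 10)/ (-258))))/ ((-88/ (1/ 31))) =1379397/ 30008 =45.97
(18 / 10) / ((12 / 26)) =39 / 10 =3.90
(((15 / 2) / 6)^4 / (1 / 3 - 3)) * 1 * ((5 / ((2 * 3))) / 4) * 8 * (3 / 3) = -3125 / 2048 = -1.53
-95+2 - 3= -96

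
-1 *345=-345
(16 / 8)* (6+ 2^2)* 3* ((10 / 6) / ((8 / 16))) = 200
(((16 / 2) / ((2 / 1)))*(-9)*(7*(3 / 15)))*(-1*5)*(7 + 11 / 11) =2016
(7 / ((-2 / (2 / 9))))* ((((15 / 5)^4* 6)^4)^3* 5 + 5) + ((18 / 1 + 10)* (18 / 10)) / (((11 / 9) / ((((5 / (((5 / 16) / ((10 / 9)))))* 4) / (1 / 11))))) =-6077196450334994935809249943405091 / 9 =-675244050037221659534361100000000.00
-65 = -65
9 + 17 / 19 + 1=207 / 19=10.89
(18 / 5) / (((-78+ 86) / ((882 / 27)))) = 147 / 10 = 14.70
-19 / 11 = -1.73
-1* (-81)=81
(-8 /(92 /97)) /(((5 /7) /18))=-24444 /115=-212.56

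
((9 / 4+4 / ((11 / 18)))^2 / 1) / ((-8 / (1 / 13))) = -149769 / 201344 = -0.74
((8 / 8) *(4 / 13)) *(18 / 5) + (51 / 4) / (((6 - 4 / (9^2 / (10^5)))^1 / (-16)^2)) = 5790024 / 12984205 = 0.45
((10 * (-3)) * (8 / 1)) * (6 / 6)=-240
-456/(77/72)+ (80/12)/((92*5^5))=-1415879923/3320625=-426.39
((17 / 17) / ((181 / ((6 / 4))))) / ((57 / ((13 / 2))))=13 / 13756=0.00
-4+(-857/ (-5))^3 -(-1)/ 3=1888267004/ 375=5035378.68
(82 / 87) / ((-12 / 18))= -1.41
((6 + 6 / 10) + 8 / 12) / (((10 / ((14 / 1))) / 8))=6104 / 75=81.39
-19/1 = -19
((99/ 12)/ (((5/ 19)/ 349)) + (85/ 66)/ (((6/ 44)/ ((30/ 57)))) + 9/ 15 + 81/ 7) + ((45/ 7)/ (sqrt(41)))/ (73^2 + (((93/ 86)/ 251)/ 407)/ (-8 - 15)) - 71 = 9092994570*sqrt(41)/ 309045222956267 + 52128355/ 4788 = 10887.29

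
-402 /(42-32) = -201 /5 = -40.20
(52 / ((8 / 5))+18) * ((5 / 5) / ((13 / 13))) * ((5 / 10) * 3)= 303 / 4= 75.75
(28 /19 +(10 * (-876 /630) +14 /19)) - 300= -124366 /399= -311.69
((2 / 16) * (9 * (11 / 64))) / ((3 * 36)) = 11 / 6144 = 0.00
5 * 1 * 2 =10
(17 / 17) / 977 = 1 / 977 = 0.00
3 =3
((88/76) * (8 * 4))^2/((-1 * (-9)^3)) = 1.88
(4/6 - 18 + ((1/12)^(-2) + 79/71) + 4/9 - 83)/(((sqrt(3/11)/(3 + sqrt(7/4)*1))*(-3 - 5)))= -46.79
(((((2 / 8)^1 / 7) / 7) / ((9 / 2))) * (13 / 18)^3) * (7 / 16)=0.00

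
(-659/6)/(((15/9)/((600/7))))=-39540/7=-5648.57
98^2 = 9604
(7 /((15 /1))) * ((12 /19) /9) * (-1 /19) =-28 /16245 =-0.00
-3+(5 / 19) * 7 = -22 / 19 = -1.16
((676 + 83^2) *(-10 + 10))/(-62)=0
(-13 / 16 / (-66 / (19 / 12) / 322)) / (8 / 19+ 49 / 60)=3777865 / 745008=5.07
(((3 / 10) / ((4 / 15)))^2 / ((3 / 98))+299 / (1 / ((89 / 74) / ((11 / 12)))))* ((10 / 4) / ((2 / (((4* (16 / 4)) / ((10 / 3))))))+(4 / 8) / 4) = 276740877 / 104192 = 2656.07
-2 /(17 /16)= -32 /17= -1.88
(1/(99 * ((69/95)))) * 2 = 190/6831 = 0.03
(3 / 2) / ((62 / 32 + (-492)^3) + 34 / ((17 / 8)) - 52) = -24 / 1905528353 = -0.00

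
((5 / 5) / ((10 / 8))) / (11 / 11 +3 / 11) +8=302 / 35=8.63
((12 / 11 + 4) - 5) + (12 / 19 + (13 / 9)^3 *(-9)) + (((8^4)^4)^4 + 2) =106265055278361118650976079145482584758196775319331640268403300 / 16929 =6277101735386680763835789000000000000000000000000000000000.00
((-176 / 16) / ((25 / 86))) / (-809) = 946 / 20225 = 0.05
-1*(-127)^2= -16129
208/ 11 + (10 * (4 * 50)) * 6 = 132208/ 11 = 12018.91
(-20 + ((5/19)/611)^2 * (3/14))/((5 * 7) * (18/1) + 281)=-37735286605/1718842308274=-0.02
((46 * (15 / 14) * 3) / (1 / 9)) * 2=18630 / 7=2661.43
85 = 85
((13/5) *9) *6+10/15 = 2116/15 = 141.07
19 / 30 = 0.63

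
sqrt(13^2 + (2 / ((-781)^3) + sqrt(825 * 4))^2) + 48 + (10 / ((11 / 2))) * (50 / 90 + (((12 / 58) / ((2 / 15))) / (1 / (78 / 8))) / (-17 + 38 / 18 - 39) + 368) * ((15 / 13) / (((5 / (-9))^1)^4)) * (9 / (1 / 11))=sqrt(787246073312212892393 - 19055181640 * sqrt(33)) / 476379541 + 734110601199 / 914225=803045.69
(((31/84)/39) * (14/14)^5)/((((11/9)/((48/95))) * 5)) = 372/475475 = 0.00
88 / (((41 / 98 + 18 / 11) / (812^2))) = 62548009216 / 2215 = 28238378.88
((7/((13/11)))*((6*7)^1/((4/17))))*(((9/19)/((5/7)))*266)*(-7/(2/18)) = -11749644.42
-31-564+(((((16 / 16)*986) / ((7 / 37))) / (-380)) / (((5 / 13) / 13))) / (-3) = -8787521 / 19950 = -440.48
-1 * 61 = -61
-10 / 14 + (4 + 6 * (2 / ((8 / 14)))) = 170 / 7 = 24.29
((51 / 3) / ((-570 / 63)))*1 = -357 / 190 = -1.88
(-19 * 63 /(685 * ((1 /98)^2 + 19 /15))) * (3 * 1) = -103463892 /25001267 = -4.14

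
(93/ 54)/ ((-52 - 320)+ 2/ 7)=-217/ 46836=-0.00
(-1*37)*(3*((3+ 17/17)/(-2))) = 222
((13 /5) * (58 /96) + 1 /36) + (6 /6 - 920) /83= -566147 /59760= -9.47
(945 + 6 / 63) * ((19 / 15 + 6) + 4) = 3354143 / 315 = 10648.07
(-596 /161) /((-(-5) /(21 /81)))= -596 /3105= -0.19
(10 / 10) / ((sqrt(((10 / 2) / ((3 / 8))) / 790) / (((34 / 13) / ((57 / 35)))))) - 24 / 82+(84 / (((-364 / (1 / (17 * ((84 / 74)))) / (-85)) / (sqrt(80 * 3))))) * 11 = -12 / 41+595 * sqrt(237) / 741+4070 * sqrt(15) / 91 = 185.29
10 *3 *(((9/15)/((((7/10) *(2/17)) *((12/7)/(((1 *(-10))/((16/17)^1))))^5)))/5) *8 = -181107197403125/56623104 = -3198468.20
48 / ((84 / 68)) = 272 / 7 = 38.86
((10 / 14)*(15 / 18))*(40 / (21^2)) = 500 / 9261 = 0.05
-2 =-2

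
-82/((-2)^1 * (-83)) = -0.49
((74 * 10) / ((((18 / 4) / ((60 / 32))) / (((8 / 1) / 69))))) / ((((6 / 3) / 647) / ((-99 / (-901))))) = 1270.71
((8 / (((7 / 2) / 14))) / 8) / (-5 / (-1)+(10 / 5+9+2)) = 2 / 9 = 0.22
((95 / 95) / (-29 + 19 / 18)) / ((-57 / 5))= 30 / 9557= 0.00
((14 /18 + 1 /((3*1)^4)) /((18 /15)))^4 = 655360000 /3486784401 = 0.19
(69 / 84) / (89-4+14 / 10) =0.01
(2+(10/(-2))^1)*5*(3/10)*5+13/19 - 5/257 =-213243/9766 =-21.84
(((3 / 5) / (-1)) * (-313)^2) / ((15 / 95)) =-1861411 / 5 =-372282.20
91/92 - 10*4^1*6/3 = -7269/92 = -79.01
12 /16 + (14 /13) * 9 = 543 /52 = 10.44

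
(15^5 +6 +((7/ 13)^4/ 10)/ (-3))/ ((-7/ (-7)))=650660419829/ 856830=759381.00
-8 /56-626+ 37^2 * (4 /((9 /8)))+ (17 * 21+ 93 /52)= 15070259 /3276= 4600.20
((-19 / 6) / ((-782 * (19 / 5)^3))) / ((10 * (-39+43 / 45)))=-375 / 1933204096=-0.00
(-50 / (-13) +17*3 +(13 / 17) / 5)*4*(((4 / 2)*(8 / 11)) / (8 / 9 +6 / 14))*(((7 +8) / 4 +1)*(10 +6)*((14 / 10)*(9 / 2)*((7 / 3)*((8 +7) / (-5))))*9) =-36957538711296 / 5044325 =-7326557.81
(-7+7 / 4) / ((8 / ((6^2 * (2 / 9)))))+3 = -9 / 4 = -2.25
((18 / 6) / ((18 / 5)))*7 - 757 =-4507 / 6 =-751.17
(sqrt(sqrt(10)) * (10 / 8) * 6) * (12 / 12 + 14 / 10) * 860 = 15480 * 10^(1 / 4) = 27527.77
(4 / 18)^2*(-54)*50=-400 / 3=-133.33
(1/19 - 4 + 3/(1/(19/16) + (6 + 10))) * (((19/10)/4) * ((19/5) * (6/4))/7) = -1306269/896000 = -1.46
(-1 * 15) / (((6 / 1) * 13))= -5 / 26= -0.19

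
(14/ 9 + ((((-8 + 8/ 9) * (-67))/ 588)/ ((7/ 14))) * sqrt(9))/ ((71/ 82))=232060/ 31311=7.41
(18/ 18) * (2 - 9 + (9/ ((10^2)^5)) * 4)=-17499999991/ 2500000000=-7.00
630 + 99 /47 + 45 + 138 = 38310 /47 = 815.11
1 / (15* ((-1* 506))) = -1 / 7590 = -0.00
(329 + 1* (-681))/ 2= -176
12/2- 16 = -10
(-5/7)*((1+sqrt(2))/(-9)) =0.19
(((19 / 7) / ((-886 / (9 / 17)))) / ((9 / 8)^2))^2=369664 / 225105649209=0.00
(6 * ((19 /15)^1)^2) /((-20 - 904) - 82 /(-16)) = -5776 /551325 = -0.01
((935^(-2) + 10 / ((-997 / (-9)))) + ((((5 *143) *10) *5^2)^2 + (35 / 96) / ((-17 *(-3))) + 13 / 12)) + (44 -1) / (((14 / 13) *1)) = 56143697295599012952577 / 1757150287200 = 31951562541.11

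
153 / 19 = 8.05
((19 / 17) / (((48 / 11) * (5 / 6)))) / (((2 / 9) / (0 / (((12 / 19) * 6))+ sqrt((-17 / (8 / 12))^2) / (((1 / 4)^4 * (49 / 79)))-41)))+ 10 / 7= 966370543 / 66640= 14501.36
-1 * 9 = -9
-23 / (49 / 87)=-2001 / 49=-40.84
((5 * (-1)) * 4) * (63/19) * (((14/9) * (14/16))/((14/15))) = -3675/38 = -96.71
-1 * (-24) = 24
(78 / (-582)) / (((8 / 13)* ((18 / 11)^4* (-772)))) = 2474329 / 62888182272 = 0.00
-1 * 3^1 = -3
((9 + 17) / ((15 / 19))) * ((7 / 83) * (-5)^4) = 432250 / 249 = 1735.94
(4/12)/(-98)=-1/294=-0.00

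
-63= -63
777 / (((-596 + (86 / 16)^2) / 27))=-191808 / 5185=-36.99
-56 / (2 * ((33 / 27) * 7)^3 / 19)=-55404 / 65219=-0.85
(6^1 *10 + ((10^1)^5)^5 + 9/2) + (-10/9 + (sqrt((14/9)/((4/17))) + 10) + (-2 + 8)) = sqrt(238)/6 + 180000000000000000000001429/18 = 10000000000000000000000080.00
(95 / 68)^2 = 9025 / 4624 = 1.95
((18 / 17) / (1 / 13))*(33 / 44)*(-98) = -17199 / 17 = -1011.71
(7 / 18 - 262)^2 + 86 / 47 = 1042237871 / 15228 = 68442.20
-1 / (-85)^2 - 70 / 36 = -252893 / 130050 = -1.94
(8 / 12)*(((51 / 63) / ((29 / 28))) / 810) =68 / 105705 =0.00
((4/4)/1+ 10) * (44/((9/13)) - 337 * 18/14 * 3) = -856757/63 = -13599.32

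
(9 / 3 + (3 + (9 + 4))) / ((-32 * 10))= -19 / 320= -0.06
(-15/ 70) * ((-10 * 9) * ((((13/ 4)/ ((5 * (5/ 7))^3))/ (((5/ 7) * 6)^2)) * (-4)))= -93639/ 312500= -0.30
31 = 31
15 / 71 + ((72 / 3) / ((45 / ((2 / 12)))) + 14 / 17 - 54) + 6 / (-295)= -169511821 / 3204585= -52.90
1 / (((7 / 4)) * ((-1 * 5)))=-4 / 35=-0.11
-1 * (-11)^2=-121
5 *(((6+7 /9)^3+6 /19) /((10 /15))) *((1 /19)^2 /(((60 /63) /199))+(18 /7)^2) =3660900413221 /217786968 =16809.55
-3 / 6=-1 / 2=-0.50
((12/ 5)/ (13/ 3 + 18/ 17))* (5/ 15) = 204/ 1375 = 0.15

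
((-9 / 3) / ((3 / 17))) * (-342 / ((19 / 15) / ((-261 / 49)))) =-1197990 / 49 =-24448.78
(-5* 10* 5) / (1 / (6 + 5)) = -2750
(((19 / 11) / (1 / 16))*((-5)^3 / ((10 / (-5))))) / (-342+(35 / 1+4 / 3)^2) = 171000 / 96833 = 1.77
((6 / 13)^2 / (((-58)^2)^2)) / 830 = 9 / 396841223480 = 0.00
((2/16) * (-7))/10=-7/80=-0.09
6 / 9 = 2 / 3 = 0.67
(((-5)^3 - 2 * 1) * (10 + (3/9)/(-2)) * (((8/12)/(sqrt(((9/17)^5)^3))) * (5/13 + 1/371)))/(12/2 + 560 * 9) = -2871739610120926 * sqrt(17)/1571432904513927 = -7.53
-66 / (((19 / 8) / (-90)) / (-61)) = -2898720 / 19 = -152564.21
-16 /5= -3.20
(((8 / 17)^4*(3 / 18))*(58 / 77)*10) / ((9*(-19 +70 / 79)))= -93839360 / 248479067529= -0.00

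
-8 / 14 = -4 / 7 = -0.57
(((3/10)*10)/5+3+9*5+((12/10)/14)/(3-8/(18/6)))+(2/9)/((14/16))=442/9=49.11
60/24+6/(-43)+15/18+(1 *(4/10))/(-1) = 1802/645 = 2.79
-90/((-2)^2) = -45/2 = -22.50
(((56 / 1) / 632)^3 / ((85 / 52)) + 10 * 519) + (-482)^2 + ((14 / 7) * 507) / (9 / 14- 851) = 23699906306714278 / 99783698015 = 237512.81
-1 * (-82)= 82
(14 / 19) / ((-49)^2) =2 / 6517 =0.00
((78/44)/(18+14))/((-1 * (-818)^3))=39/385329776128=0.00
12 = 12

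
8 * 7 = 56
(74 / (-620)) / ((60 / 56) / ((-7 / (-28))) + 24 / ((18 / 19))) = -777 / 192820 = -0.00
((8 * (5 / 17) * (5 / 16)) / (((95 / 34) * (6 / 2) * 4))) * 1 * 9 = 15 / 76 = 0.20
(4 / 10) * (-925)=-370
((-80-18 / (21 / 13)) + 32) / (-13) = 414 / 91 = 4.55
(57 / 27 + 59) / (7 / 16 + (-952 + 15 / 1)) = -0.07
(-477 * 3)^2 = 2047761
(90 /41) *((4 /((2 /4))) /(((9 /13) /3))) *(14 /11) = 43680 /451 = 96.85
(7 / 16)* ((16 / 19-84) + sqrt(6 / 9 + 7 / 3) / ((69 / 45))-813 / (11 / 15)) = -1743595 / 3344 + 105* sqrt(3) / 368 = -520.92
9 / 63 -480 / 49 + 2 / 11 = -5105 / 539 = -9.47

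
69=69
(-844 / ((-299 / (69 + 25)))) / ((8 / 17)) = 168589 / 299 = 563.84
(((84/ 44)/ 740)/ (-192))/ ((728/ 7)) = -7/ 54179840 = -0.00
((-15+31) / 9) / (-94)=-8 / 423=-0.02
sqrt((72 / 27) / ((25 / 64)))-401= -401 + 16 * sqrt(6) / 15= -398.39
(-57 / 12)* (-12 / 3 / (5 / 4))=15.20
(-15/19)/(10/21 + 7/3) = -315/1121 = -0.28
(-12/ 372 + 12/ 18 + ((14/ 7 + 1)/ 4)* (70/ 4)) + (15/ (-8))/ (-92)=943199/ 68448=13.78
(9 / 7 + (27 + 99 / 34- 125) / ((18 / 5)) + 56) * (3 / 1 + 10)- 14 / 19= 32607503 / 81396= 400.60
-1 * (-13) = 13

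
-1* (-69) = 69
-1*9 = -9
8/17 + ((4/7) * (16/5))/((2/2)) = 2.30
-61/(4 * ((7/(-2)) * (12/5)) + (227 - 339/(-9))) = -915/3466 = -0.26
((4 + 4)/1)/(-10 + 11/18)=-144/169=-0.85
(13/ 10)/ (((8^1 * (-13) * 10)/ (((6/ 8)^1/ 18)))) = -1/ 19200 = -0.00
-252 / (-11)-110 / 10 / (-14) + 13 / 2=2325 / 77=30.19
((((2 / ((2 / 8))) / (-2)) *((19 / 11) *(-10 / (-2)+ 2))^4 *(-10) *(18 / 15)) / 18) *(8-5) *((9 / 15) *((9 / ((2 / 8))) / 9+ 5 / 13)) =428048186328 / 951665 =449788.72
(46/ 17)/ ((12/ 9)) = 69/ 34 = 2.03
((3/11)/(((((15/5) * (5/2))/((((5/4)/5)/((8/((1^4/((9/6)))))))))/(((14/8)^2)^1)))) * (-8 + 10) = 49/10560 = 0.00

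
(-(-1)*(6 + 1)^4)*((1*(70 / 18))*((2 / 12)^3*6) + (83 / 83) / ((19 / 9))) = 1396.68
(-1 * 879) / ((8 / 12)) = -2637 / 2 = -1318.50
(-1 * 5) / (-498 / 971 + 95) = -4855 / 91747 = -0.05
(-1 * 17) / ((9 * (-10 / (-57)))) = -323 / 30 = -10.77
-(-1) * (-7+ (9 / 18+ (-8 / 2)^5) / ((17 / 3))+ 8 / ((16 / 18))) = -6073 / 34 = -178.62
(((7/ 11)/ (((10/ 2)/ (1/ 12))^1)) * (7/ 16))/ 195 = 49/ 2059200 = 0.00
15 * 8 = 120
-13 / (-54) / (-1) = -13 / 54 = -0.24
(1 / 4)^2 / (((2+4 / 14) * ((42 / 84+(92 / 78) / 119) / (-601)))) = -32.23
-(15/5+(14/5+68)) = -369/5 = -73.80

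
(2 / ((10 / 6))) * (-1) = -6 / 5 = -1.20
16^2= 256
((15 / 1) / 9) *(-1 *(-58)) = 290 / 3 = 96.67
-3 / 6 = -1 / 2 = -0.50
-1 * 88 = -88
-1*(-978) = 978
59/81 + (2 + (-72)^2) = 420125/81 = 5186.73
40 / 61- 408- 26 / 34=-423209 / 1037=-408.11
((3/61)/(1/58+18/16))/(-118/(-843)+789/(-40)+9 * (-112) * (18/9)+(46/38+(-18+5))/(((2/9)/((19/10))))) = -4693824/232901773399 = -0.00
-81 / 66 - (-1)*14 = 281 / 22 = 12.77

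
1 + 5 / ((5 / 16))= 17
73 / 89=0.82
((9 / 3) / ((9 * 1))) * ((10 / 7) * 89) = 890 / 21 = 42.38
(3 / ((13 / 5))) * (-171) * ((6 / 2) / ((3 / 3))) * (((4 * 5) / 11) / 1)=-153900 / 143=-1076.22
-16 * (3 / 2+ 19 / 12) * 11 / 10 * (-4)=3256 / 15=217.07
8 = 8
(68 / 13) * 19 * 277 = 357884 / 13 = 27529.54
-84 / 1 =-84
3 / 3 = 1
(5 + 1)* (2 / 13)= 0.92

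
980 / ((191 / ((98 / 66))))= 48020 / 6303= 7.62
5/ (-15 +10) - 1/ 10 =-11/ 10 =-1.10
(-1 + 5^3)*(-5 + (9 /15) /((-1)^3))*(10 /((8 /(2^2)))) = -3472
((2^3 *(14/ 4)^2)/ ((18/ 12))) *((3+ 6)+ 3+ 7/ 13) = 31948/ 39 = 819.18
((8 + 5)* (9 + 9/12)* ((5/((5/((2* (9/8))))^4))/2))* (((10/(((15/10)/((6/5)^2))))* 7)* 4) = 69854967/20000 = 3492.75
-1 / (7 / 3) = -3 / 7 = -0.43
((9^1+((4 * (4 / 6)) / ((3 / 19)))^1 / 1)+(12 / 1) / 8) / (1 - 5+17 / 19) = -8.82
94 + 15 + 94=203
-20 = -20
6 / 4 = 3 / 2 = 1.50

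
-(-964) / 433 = 964 / 433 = 2.23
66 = 66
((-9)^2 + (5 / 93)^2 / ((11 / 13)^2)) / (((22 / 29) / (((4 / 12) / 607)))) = 1229209573 / 20963022399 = 0.06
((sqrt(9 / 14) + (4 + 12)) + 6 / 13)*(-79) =-16906 / 13 - 237*sqrt(14) / 14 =-1363.80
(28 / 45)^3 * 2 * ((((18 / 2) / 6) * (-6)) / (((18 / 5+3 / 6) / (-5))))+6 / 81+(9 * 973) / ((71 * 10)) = 17.70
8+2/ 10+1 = 46/ 5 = 9.20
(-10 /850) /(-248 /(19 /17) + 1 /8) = 152 /2865265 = 0.00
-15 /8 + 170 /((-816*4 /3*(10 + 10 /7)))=-967 /512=-1.89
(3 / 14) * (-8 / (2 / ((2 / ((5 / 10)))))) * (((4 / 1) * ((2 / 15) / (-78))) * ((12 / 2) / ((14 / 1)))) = 32 / 3185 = 0.01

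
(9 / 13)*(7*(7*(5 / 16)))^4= 32427005625 / 851968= 38061.30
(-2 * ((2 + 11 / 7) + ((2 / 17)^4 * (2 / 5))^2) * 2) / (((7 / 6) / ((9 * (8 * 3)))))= -22601454145998912 / 8545302865225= -2644.90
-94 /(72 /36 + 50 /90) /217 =-846 /4991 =-0.17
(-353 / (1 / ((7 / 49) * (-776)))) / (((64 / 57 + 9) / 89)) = 344054.65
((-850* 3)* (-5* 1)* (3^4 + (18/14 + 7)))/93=12240.78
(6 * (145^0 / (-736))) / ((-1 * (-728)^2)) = 3 / 195034112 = 0.00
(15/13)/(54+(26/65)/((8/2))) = 150/7033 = 0.02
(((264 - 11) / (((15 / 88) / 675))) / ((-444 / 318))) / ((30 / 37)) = -884994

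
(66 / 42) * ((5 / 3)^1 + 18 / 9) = 121 / 21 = 5.76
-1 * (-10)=10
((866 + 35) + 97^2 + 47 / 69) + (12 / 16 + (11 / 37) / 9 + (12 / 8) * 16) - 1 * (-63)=318567349 / 30636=10398.46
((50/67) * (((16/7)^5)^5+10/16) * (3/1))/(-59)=-760590360639838373272008761028225/21204977014126613011560284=-35868483.15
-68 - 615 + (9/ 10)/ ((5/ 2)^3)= -426839/ 625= -682.94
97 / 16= 6.06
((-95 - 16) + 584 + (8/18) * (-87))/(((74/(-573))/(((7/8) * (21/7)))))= -5226333/592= -8828.27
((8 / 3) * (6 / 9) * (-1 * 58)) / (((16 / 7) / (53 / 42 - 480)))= 583103 / 27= 21596.41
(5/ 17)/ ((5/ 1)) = 0.06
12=12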